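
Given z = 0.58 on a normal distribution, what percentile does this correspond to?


CDF(z) = 0.5 * (1 + erf(z/sqrt(2)))
erf(0.4101) = 0.4381
CDF = 0.719
Percentile rank = 0.719 * 100 = 71.9

71.9


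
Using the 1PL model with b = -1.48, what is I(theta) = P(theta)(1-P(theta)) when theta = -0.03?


P = 1/(1+exp(-(-0.03--1.48))) = 0.81
I = P*(1-P) = 0.81 * 0.19
I = 0.1539

0.1539


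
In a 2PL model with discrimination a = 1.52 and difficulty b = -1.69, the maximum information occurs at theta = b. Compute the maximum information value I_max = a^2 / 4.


For 2PL, max info at theta = b = -1.69
I_max = a^2 / 4 = 1.52^2 / 4
= 2.3104 / 4
I_max = 0.5776

0.5776


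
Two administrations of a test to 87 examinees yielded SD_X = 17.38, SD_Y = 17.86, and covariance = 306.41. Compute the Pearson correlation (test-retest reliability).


r = cov(X,Y) / (SD_X * SD_Y)
r = 306.41 / (17.38 * 17.86)
r = 306.41 / 310.4068
r = 0.9871

0.9871


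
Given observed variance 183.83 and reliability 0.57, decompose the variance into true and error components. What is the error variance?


var_true = rxx * var_obs = 0.57 * 183.83 = 104.7831
var_error = var_obs - var_true
var_error = 183.83 - 104.7831
var_error = 79.0469

79.0469


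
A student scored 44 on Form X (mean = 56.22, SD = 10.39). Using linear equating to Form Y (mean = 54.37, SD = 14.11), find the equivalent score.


slope = SD_Y / SD_X = 14.11 / 10.39 ~ 1.358
intercept = mean_Y - slope * mean_X = 54.37 - (14.11 / 10.39) * 56.22 ~ -21.9788
Y = slope * X + intercept. To avoid rounding drift from the rounded slope/intercept, evaluate the equivalent form Y = mean_Y + SD_Y * (X - mean_X) / SD_X at full precision:
Y = 54.37 + 14.11 * (44 - 56.22) / 10.39
Y = 54.37 - 14.11 * 12.22 / 10.39
Y = 54.37 - 172.4242 / 10.39
Y = 54.37 - 16.5952
Y = 37.7748

37.7748


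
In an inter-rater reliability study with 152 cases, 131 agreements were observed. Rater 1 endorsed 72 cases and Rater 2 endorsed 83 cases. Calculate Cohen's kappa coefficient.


P_o = 131/152 = 0.861842
P_e = (72*83 + 80*69) / 23104 = 0.497576
kappa = (P_o - P_e) / (1 - P_e)
kappa = (0.861842 - 0.497576) / (1 - 0.497576)
kappa = 0.725

0.725


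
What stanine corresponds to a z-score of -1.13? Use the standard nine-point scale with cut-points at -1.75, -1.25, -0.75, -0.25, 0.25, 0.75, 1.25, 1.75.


Stanine boundaries: [-1.75, -1.25, -0.75, -0.25, 0.25, 0.75, 1.25, 1.75]
z = -1.13
Check each boundary:
  z >= -1.75 -> could be stanine 2
  z >= -1.25 -> could be stanine 3
  z < -0.75
  z < -0.25
  z < 0.25
  z < 0.75
  z < 1.25
  z < 1.75
Highest qualifying boundary gives stanine = 3

3


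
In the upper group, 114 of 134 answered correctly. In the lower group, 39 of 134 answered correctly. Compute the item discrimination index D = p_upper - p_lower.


p_upper = 114/134 = 0.8507
p_lower = 39/134 = 0.291
D = 0.8507 - 0.291 = 0.5597

0.5597


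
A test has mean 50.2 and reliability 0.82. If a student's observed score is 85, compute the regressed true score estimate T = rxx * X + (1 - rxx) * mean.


T_est = rxx * X + (1 - rxx) * mean
T_est = 0.82 * 85 + 0.18 * 50.2
T_est = 69.7 + 9.036
T_est = 78.736

78.736


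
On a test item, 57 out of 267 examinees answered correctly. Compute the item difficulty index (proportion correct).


Item difficulty p = number correct / total examinees
p = 57 / 267
p = 0.2135

0.2135


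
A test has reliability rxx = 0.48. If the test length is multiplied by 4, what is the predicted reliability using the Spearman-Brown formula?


r_new = (n * rxx) / (1 + (n-1) * rxx)
r_new = (4 * 0.48) / (1 + 3 * 0.48)
r_new = 1.92 / 2.44
r_new = 0.7869

0.7869


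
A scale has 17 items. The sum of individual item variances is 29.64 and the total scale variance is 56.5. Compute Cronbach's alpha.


alpha = (k/(k-1)) * (1 - sum(si^2)/s_total^2)
= (17/16) * (1 - 29.64/56.5)
alpha = 0.5051

0.5051


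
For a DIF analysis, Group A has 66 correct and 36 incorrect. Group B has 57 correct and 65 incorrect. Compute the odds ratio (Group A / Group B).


Odds_A = 66/36 = 1.8333
Odds_B = 57/65 = 0.8769
OR = Odds_A / Odds_B = 1.8333 / 0.8769
Exactly, OR = (66 * 65) / (36 * 57) = 4290 / 2052
OR = 2.0906

2.0906


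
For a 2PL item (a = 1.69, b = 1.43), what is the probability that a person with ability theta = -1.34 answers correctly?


a*(theta - b) = 1.69 * (-1.34 - 1.43) = -4.6813
exp(--4.6813) = 107.9103
P = 1 / (1 + 107.9103)
P = 0.0092

0.0092


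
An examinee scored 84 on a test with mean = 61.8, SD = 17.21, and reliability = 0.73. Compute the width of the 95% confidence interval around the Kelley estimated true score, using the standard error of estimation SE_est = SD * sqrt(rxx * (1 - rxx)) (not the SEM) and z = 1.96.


True score estimate = 0.73*84 + 0.27*61.8 = 78.006
SE_est = SD * sqrt(rxx * (1 - rxx)) = 17.21 * sqrt(0.73 * 0.27) = 17.21 * sqrt(0.1971) = 7.640542
CI = T_est +/- z * SE_est, so width = 2 * z * SE_est = 2 * 1.96 * 7.640542
Width = 29.9509

29.9509


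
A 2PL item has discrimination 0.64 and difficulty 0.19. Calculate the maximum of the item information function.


For 2PL, max info at theta = b = 0.19
I_max = a^2 / 4 = 0.64^2 / 4
= 0.4096 / 4
I_max = 0.1024

0.1024


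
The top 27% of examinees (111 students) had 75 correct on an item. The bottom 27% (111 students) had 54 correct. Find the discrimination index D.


p_upper = 75/111 = 0.6757
p_lower = 54/111 = 0.4865
D = 0.6757 - 0.4865 = 0.1892

0.1892


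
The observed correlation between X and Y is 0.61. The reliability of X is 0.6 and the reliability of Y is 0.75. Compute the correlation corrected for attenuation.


r_corrected = rxy / sqrt(rxx * ryy)
= 0.61 / sqrt(0.6 * 0.75)
= 0.61 / sqrt(0.45)
= 0.61 / 0.67082
r_corrected = 0.9093

0.9093


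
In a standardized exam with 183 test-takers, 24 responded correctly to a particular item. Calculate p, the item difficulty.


Item difficulty p = number correct / total examinees
p = 24 / 183
p = 0.1311

0.1311


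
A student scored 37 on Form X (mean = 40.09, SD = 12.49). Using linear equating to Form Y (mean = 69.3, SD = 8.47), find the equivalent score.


slope = SD_Y / SD_X = 8.47 / 12.49 ~ 0.6781
intercept = mean_Y - slope * mean_X = 69.3 - (8.47 / 12.49) * 40.09 ~ 42.1133
Y = slope * X + intercept. To avoid rounding drift from the rounded slope/intercept, evaluate the equivalent form Y = mean_Y + SD_Y * (X - mean_X) / SD_X at full precision:
Y = 69.3 + 8.47 * (37 - 40.09) / 12.49
Y = 69.3 - 8.47 * 3.09 / 12.49
Y = 69.3 - 26.1723 / 12.49
Y = 69.3 - 2.0955
Y = 67.2045

67.2045


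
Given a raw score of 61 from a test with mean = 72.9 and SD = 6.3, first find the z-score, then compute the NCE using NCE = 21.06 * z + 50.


z = (X - mean) / SD = (61 - 72.9) / 6.3
z = -11.9 / 6.3
z = -1.8889
NCE = NCE = 21.06z + 50
Carry z at full precision (z = -11.9 / 6.3) into the conversion:
NCE = 21.06 * (-11.9 / 6.3) + 50 = -250.614 / 6.3 + 50
NCE = -39.78 + 50
NCE = 10.22

10.22


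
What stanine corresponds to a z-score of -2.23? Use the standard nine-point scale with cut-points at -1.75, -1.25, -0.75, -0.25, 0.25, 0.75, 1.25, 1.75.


Stanine boundaries: [-1.75, -1.25, -0.75, -0.25, 0.25, 0.75, 1.25, 1.75]
z = -2.23
Check each boundary:
  z < -1.75
  z < -1.25
  z < -0.75
  z < -0.25
  z < 0.25
  z < 0.75
  z < 1.25
  z < 1.75
Highest qualifying boundary gives stanine = 1

1


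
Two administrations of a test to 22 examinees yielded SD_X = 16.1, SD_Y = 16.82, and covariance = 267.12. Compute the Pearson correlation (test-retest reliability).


r = cov(X,Y) / (SD_X * SD_Y)
r = 267.12 / (16.1 * 16.82)
r = 267.12 / 270.802
r = 0.9864

0.9864


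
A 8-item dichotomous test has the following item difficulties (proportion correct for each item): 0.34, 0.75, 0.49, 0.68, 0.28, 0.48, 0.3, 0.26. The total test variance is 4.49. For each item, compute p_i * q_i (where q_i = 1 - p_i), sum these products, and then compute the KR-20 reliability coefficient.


For each item, compute p_i * q_i:
  Item 1: 0.34 * 0.66 = 0.2244
  Item 2: 0.75 * 0.25 = 0.1875
  Item 3: 0.49 * 0.51 = 0.2499
  Item 4: 0.68 * 0.32 = 0.2176
  Item 5: 0.28 * 0.72 = 0.2016
  Item 6: 0.48 * 0.52 = 0.2496
  Item 7: 0.3 * 0.7 = 0.21
  Item 8: 0.26 * 0.74 = 0.1924
Sum(p_i * q_i) = 0.2244 + 0.1875 + 0.2499 + 0.2176 + 0.2016 + 0.2496 + 0.21 + 0.1924 = 1.733
KR-20 = (k/(k-1)) * (1 - Sum(p_i*q_i) / Var_total)
= (8/7) * (1 - 1.733/4.49)
= 1.1429 * 0.614
KR-20 = 0.7017

0.7017


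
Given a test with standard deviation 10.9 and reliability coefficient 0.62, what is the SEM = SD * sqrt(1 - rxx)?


SEM = SD * sqrt(1 - rxx)
SEM = 10.9 * sqrt(1 - 0.62)
SEM = 10.9 * sqrt(0.38) = 10.9 * 0.616441
SEM = 6.7192

6.7192


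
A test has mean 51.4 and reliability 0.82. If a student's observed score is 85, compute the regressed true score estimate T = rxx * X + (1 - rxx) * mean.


T_est = rxx * X + (1 - rxx) * mean
T_est = 0.82 * 85 + 0.18 * 51.4
T_est = 69.7 + 9.252
T_est = 78.952

78.952


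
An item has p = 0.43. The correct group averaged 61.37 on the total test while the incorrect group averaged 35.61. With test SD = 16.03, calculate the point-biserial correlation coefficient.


q = 1 - p = 0.57
rpb = ((M1 - M0) / SD) * sqrt(p * q)
rpb = ((61.37 - 35.61) / 16.03) * sqrt(0.43 * 0.57)
rpb = 0.7956

0.7956


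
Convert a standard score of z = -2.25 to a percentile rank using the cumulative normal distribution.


CDF(z) = 0.5 * (1 + erf(z/sqrt(2)))
erf(-1.591) = -0.9756
CDF = 0.0122
Percentile rank = 0.0122 * 100 = 1.22

1.22


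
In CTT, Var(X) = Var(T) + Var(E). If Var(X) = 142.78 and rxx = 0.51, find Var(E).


var_true = rxx * var_obs = 0.51 * 142.78 = 72.8178
var_error = var_obs - var_true
var_error = 142.78 - 72.8178
var_error = 69.9622

69.9622


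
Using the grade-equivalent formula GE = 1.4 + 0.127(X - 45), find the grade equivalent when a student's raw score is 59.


raw - median = 59 - 45 = 14
slope * diff = 0.127 * 14 = 1.778
GE = 1.4 + 1.778
GE = 3.178

3.178


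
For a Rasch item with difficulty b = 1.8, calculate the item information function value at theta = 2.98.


P = 1/(1+exp(-(2.98-1.8))) = 0.7649
I = P*(1-P) = 0.7649 * 0.2351
I = 0.1798

0.1798


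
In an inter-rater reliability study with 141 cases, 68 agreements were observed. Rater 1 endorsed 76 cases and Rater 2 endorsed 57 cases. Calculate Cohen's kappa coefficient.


P_o = 68/141 = 0.48227
P_e = (76*57 + 65*84) / 19881 = 0.492531
kappa = (P_o - P_e) / (1 - P_e)
kappa = (0.48227 - 0.492531) / (1 - 0.492531)
kappa = -0.0202

-0.0202


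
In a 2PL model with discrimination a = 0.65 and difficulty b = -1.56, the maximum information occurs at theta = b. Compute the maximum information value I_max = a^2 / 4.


For 2PL, max info at theta = b = -1.56
I_max = a^2 / 4 = 0.65^2 / 4
= 0.4225 / 4
I_max = 0.1056

0.1056


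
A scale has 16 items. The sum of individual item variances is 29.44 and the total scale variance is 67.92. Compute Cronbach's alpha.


alpha = (k/(k-1)) * (1 - sum(si^2)/s_total^2)
= (16/15) * (1 - 29.44/67.92)
alpha = 0.6043

0.6043


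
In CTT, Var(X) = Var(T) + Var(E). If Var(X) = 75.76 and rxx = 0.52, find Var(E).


var_true = rxx * var_obs = 0.52 * 75.76 = 39.3952
var_error = var_obs - var_true
var_error = 75.76 - 39.3952
var_error = 36.3648

36.3648


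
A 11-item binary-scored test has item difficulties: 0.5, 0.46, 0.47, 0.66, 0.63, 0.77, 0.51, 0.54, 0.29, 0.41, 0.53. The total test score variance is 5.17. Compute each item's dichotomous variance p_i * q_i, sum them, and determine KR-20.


For each item, compute p_i * q_i:
  Item 1: 0.5 * 0.5 = 0.25
  Item 2: 0.46 * 0.54 = 0.2484
  Item 3: 0.47 * 0.53 = 0.2491
  Item 4: 0.66 * 0.34 = 0.2244
  Item 5: 0.63 * 0.37 = 0.2331
  Item 6: 0.77 * 0.23 = 0.1771
  Item 7: 0.51 * 0.49 = 0.2499
  Item 8: 0.54 * 0.46 = 0.2484
  Item 9: 0.29 * 0.71 = 0.2059
  Item 10: 0.41 * 0.59 = 0.2419
  Item 11: 0.53 * 0.47 = 0.2491
Sum(p_i * q_i) = 0.25 + 0.2484 + 0.2491 + 0.2244 + 0.2331 + 0.1771 + 0.2499 + 0.2484 + 0.2059 + 0.2419 + 0.2491 = 2.5773
KR-20 = (k/(k-1)) * (1 - Sum(p_i*q_i) / Var_total)
= (11/10) * (1 - 2.5773/5.17)
= 1.1 * 0.5015
KR-20 = 0.5516

0.5516


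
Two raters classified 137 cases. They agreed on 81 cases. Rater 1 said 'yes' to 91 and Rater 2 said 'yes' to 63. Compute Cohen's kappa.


P_o = 81/137 = 0.591241
P_e = (91*63 + 46*74) / 18769 = 0.486813
kappa = (P_o - P_e) / (1 - P_e)
kappa = (0.591241 - 0.486813) / (1 - 0.486813)
kappa = 0.2035

0.2035


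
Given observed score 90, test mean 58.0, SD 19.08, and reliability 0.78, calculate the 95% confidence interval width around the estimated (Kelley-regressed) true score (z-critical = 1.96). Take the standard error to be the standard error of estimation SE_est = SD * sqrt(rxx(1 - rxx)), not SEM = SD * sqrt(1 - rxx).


True score estimate = 0.78*90 + 0.22*58.0 = 82.96
SE_est = SD * sqrt(rxx * (1 - rxx)) = 19.08 * sqrt(0.78 * 0.22) = 19.08 * sqrt(0.1716) = 7.903819
CI = T_est +/- z * SE_est, so width = 2 * z * SE_est = 2 * 1.96 * 7.903819
Width = 30.983

30.983


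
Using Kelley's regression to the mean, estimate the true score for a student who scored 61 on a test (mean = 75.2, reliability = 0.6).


T_est = rxx * X + (1 - rxx) * mean
T_est = 0.6 * 61 + 0.4 * 75.2
T_est = 36.6 + 30.08
T_est = 66.68

66.68


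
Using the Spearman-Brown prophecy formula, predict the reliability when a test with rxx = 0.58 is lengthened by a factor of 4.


r_new = (n * rxx) / (1 + (n-1) * rxx)
r_new = (4 * 0.58) / (1 + 3 * 0.58)
r_new = 2.32 / 2.74
r_new = 0.8467

0.8467


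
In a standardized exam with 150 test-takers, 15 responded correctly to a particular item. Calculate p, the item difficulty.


Item difficulty p = number correct / total examinees
p = 15 / 150
p = 0.1

0.1


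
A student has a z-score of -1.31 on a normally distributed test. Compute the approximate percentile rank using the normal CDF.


CDF(z) = 0.5 * (1 + erf(z/sqrt(2)))
erf(-0.9263) = -0.8098
CDF = 0.0951
Percentile rank = 0.0951 * 100 = 9.51

9.51


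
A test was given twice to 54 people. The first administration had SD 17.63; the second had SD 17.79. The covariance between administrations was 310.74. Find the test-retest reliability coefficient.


r = cov(X,Y) / (SD_X * SD_Y)
r = 310.74 / (17.63 * 17.79)
r = 310.74 / 313.6377
r = 0.9908

0.9908


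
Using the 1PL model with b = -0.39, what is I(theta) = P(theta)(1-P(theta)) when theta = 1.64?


P = 1/(1+exp(-(1.64--0.39))) = 0.8839
I = P*(1-P) = 0.8839 * 0.1161
I = 0.1026

0.1026


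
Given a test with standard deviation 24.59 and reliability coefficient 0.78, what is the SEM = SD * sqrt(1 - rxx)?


SEM = SD * sqrt(1 - rxx)
SEM = 24.59 * sqrt(1 - 0.78)
SEM = 24.59 * sqrt(0.22) = 24.59 * 0.469042
SEM = 11.5337

11.5337


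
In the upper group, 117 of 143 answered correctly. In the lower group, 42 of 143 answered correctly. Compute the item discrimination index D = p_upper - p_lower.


p_upper = 117/143 = 0.8182
p_lower = 42/143 = 0.2937
D = 0.8182 - 0.2937 = 0.5245

0.5245


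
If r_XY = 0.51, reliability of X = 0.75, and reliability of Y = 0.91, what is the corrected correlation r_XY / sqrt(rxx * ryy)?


r_corrected = rxy / sqrt(rxx * ryy)
= 0.51 / sqrt(0.75 * 0.91)
= 0.51 / sqrt(0.6825)
= 0.51 / 0.826136
r_corrected = 0.6173

0.6173


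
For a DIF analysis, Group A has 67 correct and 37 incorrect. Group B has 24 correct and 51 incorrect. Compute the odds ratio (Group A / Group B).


Odds_A = 67/37 = 1.8108
Odds_B = 24/51 = 0.4706
OR = Odds_A / Odds_B = 1.8108 / 0.4706
Exactly, OR = (67 * 51) / (37 * 24) = 3417 / 888
OR = 3.848

3.848


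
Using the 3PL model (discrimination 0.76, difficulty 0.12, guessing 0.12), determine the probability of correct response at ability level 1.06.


logit = 0.76*(1.06 - 0.12) = 0.7144
P* = 1/(1 + exp(-0.7144)) = 0.6714
P = 0.12 + (1 - 0.12) * 0.6714
P = 0.7108

0.7108


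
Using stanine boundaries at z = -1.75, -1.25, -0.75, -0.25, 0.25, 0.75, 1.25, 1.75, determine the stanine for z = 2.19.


Stanine boundaries: [-1.75, -1.25, -0.75, -0.25, 0.25, 0.75, 1.25, 1.75]
z = 2.19
Check each boundary:
  z >= -1.75 -> could be stanine 2
  z >= -1.25 -> could be stanine 3
  z >= -0.75 -> could be stanine 4
  z >= -0.25 -> could be stanine 5
  z >= 0.25 -> could be stanine 6
  z >= 0.75 -> could be stanine 7
  z >= 1.25 -> could be stanine 8
  z >= 1.75 -> could be stanine 9
Highest qualifying boundary gives stanine = 9

9


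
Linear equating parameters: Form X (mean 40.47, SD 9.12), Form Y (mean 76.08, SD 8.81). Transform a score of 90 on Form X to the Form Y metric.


slope = SD_Y / SD_X = 8.81 / 9.12 ~ 0.966
intercept = mean_Y - slope * mean_X = 76.08 - (8.81 / 9.12) * 40.47 ~ 36.9856
Y = slope * X + intercept. To avoid rounding drift from the rounded slope/intercept, evaluate the equivalent form Y = mean_Y + SD_Y * (X - mean_X) / SD_X at full precision:
Y = 76.08 + 8.81 * (90 - 40.47) / 9.12
Y = 76.08 + 8.81 * 49.53 / 9.12
Y = 76.08 + 436.3593 / 9.12
Y = 76.08 + 47.8464
Y = 123.9264

123.9264


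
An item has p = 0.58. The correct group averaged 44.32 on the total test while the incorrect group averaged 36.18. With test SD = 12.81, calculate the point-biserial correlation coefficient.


q = 1 - p = 0.42
rpb = ((M1 - M0) / SD) * sqrt(p * q)
rpb = ((44.32 - 36.18) / 12.81) * sqrt(0.58 * 0.42)
rpb = 0.3136

0.3136


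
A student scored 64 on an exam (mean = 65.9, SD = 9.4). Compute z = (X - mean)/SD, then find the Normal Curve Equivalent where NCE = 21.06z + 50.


z = (X - mean) / SD = (64 - 65.9) / 9.4
z = -1.9 / 9.4
z = -0.2021
NCE = NCE = 21.06z + 50
Carry z at full precision (z = -1.9 / 9.4) into the conversion:
NCE = 21.06 * (-1.9 / 9.4) + 50 = -40.014 / 9.4 + 50
NCE = -4.2568 + 50
NCE = 45.7432

45.7432


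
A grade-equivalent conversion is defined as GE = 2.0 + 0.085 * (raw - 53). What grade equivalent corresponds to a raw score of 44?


raw - median = 44 - 53 = -9
slope * diff = 0.085 * -9 = -0.765
GE = 2.0 + -0.765
GE = 1.235

1.235


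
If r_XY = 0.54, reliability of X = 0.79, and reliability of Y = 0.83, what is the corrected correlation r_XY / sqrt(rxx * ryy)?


r_corrected = rxy / sqrt(rxx * ryy)
= 0.54 / sqrt(0.79 * 0.83)
= 0.54 / sqrt(0.6557)
= 0.54 / 0.809753
r_corrected = 0.6669

0.6669


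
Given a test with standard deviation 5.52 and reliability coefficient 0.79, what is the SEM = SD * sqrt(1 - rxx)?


SEM = SD * sqrt(1 - rxx)
SEM = 5.52 * sqrt(1 - 0.79)
SEM = 5.52 * sqrt(0.21) = 5.52 * 0.458258
SEM = 2.5296

2.5296


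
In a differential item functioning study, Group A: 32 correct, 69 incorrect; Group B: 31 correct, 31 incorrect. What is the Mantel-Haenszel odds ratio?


Odds_A = 32/69 = 0.4638
Odds_B = 31/31 = 1.0
OR = Odds_A / Odds_B = 0.4638 / 1.0
Exactly, OR = (32 * 31) / (69 * 31) = 992 / 2139
OR = 0.4638

0.4638


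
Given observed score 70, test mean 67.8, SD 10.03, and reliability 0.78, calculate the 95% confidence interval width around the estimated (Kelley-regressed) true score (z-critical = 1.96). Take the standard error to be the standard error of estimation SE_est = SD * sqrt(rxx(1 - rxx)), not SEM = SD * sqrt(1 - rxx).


True score estimate = 0.78*70 + 0.22*67.8 = 69.516
SE_est = SD * sqrt(rxx * (1 - rxx)) = 10.03 * sqrt(0.78 * 0.22) = 10.03 * sqrt(0.1716) = 4.15489
CI = T_est +/- z * SE_est, so width = 2 * z * SE_est = 2 * 1.96 * 4.15489
Width = 16.2872

16.2872


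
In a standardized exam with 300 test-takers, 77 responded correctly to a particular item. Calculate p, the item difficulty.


Item difficulty p = number correct / total examinees
p = 77 / 300
p = 0.2567

0.2567


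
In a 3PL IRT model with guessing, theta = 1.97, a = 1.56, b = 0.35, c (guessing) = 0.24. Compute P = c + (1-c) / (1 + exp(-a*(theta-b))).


logit = 1.56*(1.97 - 0.35) = 2.5272
P* = 1/(1 + exp(-2.5272)) = 0.926
P = 0.24 + (1 - 0.24) * 0.926
P = 0.9438

0.9438


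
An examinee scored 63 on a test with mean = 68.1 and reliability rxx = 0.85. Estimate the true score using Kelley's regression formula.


T_est = rxx * X + (1 - rxx) * mean
T_est = 0.85 * 63 + 0.15 * 68.1
T_est = 53.55 + 10.215
T_est = 63.765

63.765


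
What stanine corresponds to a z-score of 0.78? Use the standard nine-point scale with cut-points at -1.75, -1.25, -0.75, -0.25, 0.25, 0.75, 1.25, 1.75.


Stanine boundaries: [-1.75, -1.25, -0.75, -0.25, 0.25, 0.75, 1.25, 1.75]
z = 0.78
Check each boundary:
  z >= -1.75 -> could be stanine 2
  z >= -1.25 -> could be stanine 3
  z >= -0.75 -> could be stanine 4
  z >= -0.25 -> could be stanine 5
  z >= 0.25 -> could be stanine 6
  z >= 0.75 -> could be stanine 7
  z < 1.25
  z < 1.75
Highest qualifying boundary gives stanine = 7

7


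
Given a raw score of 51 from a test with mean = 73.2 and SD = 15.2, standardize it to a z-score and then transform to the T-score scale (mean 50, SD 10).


z = (X - mean) / SD = (51 - 73.2) / 15.2
z = -22.2 / 15.2
z = -1.4605
T-score = T = 50 + 10z
Carry z at full precision (z = -22.2 / 15.2) into the conversion:
T-score = 50 + 10 * (-22.2 / 15.2) = 50 + -222 / 15.2
T-score = 50 + -14.6053
T-score = 35.3947

35.3947


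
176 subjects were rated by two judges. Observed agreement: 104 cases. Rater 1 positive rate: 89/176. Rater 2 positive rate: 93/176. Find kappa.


P_o = 104/176 = 0.590909
P_e = (89*93 + 87*83) / 30976 = 0.500323
kappa = (P_o - P_e) / (1 - P_e)
kappa = (0.590909 - 0.500323) / (1 - 0.500323)
kappa = 0.1813

0.1813


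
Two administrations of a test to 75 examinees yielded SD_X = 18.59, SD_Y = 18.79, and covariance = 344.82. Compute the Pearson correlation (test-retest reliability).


r = cov(X,Y) / (SD_X * SD_Y)
r = 344.82 / (18.59 * 18.79)
r = 344.82 / 349.3061
r = 0.9872

0.9872


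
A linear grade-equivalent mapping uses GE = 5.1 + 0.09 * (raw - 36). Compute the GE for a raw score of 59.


raw - median = 59 - 36 = 23
slope * diff = 0.09 * 23 = 2.07
GE = 5.1 + 2.07
GE = 7.17

7.17


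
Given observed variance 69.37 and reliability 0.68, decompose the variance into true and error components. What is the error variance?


var_true = rxx * var_obs = 0.68 * 69.37 = 47.1716
var_error = var_obs - var_true
var_error = 69.37 - 47.1716
var_error = 22.1984

22.1984


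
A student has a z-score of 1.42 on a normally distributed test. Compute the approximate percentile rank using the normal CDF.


CDF(z) = 0.5 * (1 + erf(z/sqrt(2)))
erf(1.0041) = 0.8444
CDF = 0.9222
Percentile rank = 0.9222 * 100 = 92.22

92.22


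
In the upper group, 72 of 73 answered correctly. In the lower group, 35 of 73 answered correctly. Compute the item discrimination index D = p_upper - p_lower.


p_upper = 72/73 = 0.9863
p_lower = 35/73 = 0.4795
D = 0.9863 - 0.4795 = 0.5068

0.5068


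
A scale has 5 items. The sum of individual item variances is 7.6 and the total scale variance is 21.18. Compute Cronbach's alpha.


alpha = (k/(k-1)) * (1 - sum(si^2)/s_total^2)
= (5/4) * (1 - 7.6/21.18)
alpha = 0.8015

0.8015


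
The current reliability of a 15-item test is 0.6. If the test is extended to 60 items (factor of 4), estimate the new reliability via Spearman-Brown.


r_new = (n * rxx) / (1 + (n-1) * rxx)
r_new = (4 * 0.6) / (1 + 3 * 0.6)
r_new = 2.4 / 2.8
r_new = 0.8571

0.8571


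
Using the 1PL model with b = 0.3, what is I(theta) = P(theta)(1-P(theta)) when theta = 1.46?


P = 1/(1+exp(-(1.46-0.3))) = 0.7613
I = P*(1-P) = 0.7613 * 0.2387
I = 0.1817

0.1817


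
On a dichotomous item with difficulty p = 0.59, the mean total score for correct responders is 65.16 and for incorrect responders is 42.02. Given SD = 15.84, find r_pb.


q = 1 - p = 0.41
rpb = ((M1 - M0) / SD) * sqrt(p * q)
rpb = ((65.16 - 42.02) / 15.84) * sqrt(0.59 * 0.41)
rpb = 0.7185

0.7185


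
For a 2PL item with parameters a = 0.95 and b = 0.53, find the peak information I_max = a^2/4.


For 2PL, max info at theta = b = 0.53
I_max = a^2 / 4 = 0.95^2 / 4
= 0.9025 / 4
I_max = 0.2256

0.2256


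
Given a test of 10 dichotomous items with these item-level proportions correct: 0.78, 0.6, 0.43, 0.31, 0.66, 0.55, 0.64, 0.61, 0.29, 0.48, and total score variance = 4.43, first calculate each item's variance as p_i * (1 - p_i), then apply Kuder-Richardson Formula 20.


For each item, compute p_i * q_i:
  Item 1: 0.78 * 0.22 = 0.1716
  Item 2: 0.6 * 0.4 = 0.24
  Item 3: 0.43 * 0.57 = 0.2451
  Item 4: 0.31 * 0.69 = 0.2139
  Item 5: 0.66 * 0.34 = 0.2244
  Item 6: 0.55 * 0.45 = 0.2475
  Item 7: 0.64 * 0.36 = 0.2304
  Item 8: 0.61 * 0.39 = 0.2379
  Item 9: 0.29 * 0.71 = 0.2059
  Item 10: 0.48 * 0.52 = 0.2496
Sum(p_i * q_i) = 0.1716 + 0.24 + 0.2451 + 0.2139 + 0.2244 + 0.2475 + 0.2304 + 0.2379 + 0.2059 + 0.2496 = 2.2663
KR-20 = (k/(k-1)) * (1 - Sum(p_i*q_i) / Var_total)
= (10/9) * (1 - 2.2663/4.43)
= 1.1111 * 0.4884
KR-20 = 0.5427

0.5427


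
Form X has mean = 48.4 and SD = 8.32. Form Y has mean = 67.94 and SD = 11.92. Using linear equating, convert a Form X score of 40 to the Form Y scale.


slope = SD_Y / SD_X = 11.92 / 8.32 ~ 1.4327
intercept = mean_Y - slope * mean_X = 67.94 - (11.92 / 8.32) * 48.4 ~ -1.4023
Y = slope * X + intercept. To avoid rounding drift from the rounded slope/intercept, evaluate the equivalent form Y = mean_Y + SD_Y * (X - mean_X) / SD_X at full precision:
Y = 67.94 + 11.92 * (40 - 48.4) / 8.32
Y = 67.94 - 11.92 * 8.4 / 8.32
Y = 67.94 - 100.128 / 8.32
Y = 67.94 - 12.0346
Y = 55.9054

55.9054


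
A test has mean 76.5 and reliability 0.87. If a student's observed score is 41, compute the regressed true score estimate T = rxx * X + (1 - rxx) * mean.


T_est = rxx * X + (1 - rxx) * mean
T_est = 0.87 * 41 + 0.13 * 76.5
T_est = 35.67 + 9.945
T_est = 45.615

45.615


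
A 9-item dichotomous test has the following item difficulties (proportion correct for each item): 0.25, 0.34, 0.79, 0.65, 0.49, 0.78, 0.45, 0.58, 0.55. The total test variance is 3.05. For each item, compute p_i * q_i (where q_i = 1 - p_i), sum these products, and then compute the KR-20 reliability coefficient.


For each item, compute p_i * q_i:
  Item 1: 0.25 * 0.75 = 0.1875
  Item 2: 0.34 * 0.66 = 0.2244
  Item 3: 0.79 * 0.21 = 0.1659
  Item 4: 0.65 * 0.35 = 0.2275
  Item 5: 0.49 * 0.51 = 0.2499
  Item 6: 0.78 * 0.22 = 0.1716
  Item 7: 0.45 * 0.55 = 0.2475
  Item 8: 0.58 * 0.42 = 0.2436
  Item 9: 0.55 * 0.45 = 0.2475
Sum(p_i * q_i) = 0.1875 + 0.2244 + 0.1659 + 0.2275 + 0.2499 + 0.1716 + 0.2475 + 0.2436 + 0.2475 = 1.9654
KR-20 = (k/(k-1)) * (1 - Sum(p_i*q_i) / Var_total)
= (9/8) * (1 - 1.9654/3.05)
= 1.125 * 0.3556
KR-20 = 0.4001

0.4001


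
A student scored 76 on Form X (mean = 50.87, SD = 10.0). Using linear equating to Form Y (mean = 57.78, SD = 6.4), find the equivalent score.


slope = SD_Y / SD_X = 6.4 / 10.0 ~ 0.64
intercept = mean_Y - slope * mean_X = 57.78 - (6.4 / 10.0) * 50.87 ~ 25.2232
Y = slope * X + intercept. To avoid rounding drift from the rounded slope/intercept, evaluate the equivalent form Y = mean_Y + SD_Y * (X - mean_X) / SD_X at full precision:
Y = 57.78 + 6.4 * (76 - 50.87) / 10.0
Y = 57.78 + 6.4 * 25.13 / 10.0
Y = 57.78 + 160.832 / 10.0
Y = 57.78 + 16.0832
Y = 73.8632

73.8632


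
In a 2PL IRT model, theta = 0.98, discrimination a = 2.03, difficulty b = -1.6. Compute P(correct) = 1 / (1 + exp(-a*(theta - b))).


a*(theta - b) = 2.03 * (0.98 - -1.6) = 5.2374
exp(-5.2374) = 0.0053
P = 1 / (1 + 0.0053)
P = 0.9947

0.9947


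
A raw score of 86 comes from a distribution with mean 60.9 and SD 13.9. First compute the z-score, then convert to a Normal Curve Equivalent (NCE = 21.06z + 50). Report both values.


z = (X - mean) / SD = (86 - 60.9) / 13.9
z = 25.1 / 13.9
z = 1.8058
NCE = NCE = 21.06z + 50
Carry z at full precision (z = 25.1 / 13.9) into the conversion:
NCE = 21.06 * (25.1 / 13.9) + 50 = 528.606 / 13.9 + 50
NCE = 38.0292 + 50
NCE = 88.0292

88.0292


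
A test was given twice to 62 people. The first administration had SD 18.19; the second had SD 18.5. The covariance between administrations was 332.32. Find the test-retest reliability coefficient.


r = cov(X,Y) / (SD_X * SD_Y)
r = 332.32 / (18.19 * 18.5)
r = 332.32 / 336.515
r = 0.9875

0.9875


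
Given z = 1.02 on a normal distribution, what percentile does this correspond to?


CDF(z) = 0.5 * (1 + erf(z/sqrt(2)))
erf(0.7212) = 0.6923
CDF = 0.8461
Percentile rank = 0.8461 * 100 = 84.61

84.61


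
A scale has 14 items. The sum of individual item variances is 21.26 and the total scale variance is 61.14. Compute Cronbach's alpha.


alpha = (k/(k-1)) * (1 - sum(si^2)/s_total^2)
= (14/13) * (1 - 21.26/61.14)
alpha = 0.7024

0.7024


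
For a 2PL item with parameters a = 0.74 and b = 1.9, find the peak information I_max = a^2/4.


For 2PL, max info at theta = b = 1.9
I_max = a^2 / 4 = 0.74^2 / 4
= 0.5476 / 4
I_max = 0.1369

0.1369


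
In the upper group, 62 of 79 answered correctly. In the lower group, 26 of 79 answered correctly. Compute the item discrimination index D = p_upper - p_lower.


p_upper = 62/79 = 0.7848
p_lower = 26/79 = 0.3291
D = 0.7848 - 0.3291 = 0.4557

0.4557


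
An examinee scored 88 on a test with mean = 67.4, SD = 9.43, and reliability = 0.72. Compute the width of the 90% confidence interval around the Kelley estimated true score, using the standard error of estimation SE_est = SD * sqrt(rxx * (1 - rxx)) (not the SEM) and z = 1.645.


True score estimate = 0.72*88 + 0.28*67.4 = 82.232
SE_est = SD * sqrt(rxx * (1 - rxx)) = 9.43 * sqrt(0.72 * 0.28) = 9.43 * sqrt(0.2016) = 4.234059
CI = T_est +/- z * SE_est, so width = 2 * z * SE_est = 2 * 1.645 * 4.234059
Width = 13.9301

13.9301


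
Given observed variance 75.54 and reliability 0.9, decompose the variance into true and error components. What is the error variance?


var_true = rxx * var_obs = 0.9 * 75.54 = 67.986
var_error = var_obs - var_true
var_error = 75.54 - 67.986
var_error = 7.554

7.554


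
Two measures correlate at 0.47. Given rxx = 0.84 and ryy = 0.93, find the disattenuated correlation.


r_corrected = rxy / sqrt(rxx * ryy)
= 0.47 / sqrt(0.84 * 0.93)
= 0.47 / sqrt(0.7812)
= 0.47 / 0.883855
r_corrected = 0.5318

0.5318


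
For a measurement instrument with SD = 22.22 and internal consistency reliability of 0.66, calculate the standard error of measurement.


SEM = SD * sqrt(1 - rxx)
SEM = 22.22 * sqrt(1 - 0.66)
SEM = 22.22 * sqrt(0.34) = 22.22 * 0.583095
SEM = 12.9564

12.9564


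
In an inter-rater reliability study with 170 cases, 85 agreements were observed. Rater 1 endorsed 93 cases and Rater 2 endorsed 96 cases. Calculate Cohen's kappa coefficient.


P_o = 85/170 = 0.5
P_e = (93*96 + 77*74) / 28900 = 0.50609
kappa = (P_o - P_e) / (1 - P_e)
kappa = (0.5 - 0.50609) / (1 - 0.50609)
kappa = -0.0123

-0.0123


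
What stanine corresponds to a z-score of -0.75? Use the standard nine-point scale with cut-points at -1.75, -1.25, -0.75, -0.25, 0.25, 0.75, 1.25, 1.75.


Stanine boundaries: [-1.75, -1.25, -0.75, -0.25, 0.25, 0.75, 1.25, 1.75]
z = -0.75
Check each boundary:
  z >= -1.75 -> could be stanine 2
  z >= -1.25 -> could be stanine 3
  z >= -0.75 -> could be stanine 4
  z < -0.25
  z < 0.25
  z < 0.75
  z < 1.25
  z < 1.75
Highest qualifying boundary gives stanine = 4

4


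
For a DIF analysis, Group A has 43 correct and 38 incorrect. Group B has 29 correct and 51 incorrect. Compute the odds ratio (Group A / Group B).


Odds_A = 43/38 = 1.1316
Odds_B = 29/51 = 0.5686
OR = Odds_A / Odds_B = 1.1316 / 0.5686
Exactly, OR = (43 * 51) / (38 * 29) = 2193 / 1102
OR = 1.99

1.99


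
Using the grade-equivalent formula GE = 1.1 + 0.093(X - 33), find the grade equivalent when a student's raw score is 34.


raw - median = 34 - 33 = 1
slope * diff = 0.093 * 1 = 0.093
GE = 1.1 + 0.093
GE = 1.193

1.193


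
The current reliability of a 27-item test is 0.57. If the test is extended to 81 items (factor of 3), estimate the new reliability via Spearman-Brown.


r_new = (n * rxx) / (1 + (n-1) * rxx)
r_new = (3 * 0.57) / (1 + 2 * 0.57)
r_new = 1.71 / 2.14
r_new = 0.7991

0.7991


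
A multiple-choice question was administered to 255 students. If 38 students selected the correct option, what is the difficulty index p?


Item difficulty p = number correct / total examinees
p = 38 / 255
p = 0.149

0.149


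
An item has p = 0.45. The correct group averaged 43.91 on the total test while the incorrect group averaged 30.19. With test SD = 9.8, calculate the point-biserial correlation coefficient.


q = 1 - p = 0.55
rpb = ((M1 - M0) / SD) * sqrt(p * q)
rpb = ((43.91 - 30.19) / 9.8) * sqrt(0.45 * 0.55)
rpb = 0.6965

0.6965


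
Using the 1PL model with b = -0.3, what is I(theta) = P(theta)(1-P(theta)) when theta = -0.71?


P = 1/(1+exp(-(-0.71--0.3))) = 0.3989
I = P*(1-P) = 0.3989 * 0.6011
I = 0.2398

0.2398


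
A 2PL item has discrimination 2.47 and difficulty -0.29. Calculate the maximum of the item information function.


For 2PL, max info at theta = b = -0.29
I_max = a^2 / 4 = 2.47^2 / 4
= 6.1009 / 4
I_max = 1.5252

1.5252


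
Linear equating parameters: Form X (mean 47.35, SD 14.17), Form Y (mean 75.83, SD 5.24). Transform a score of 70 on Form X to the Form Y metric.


slope = SD_Y / SD_X = 5.24 / 14.17 ~ 0.3698
intercept = mean_Y - slope * mean_X = 75.83 - (5.24 / 14.17) * 47.35 ~ 58.3202
Y = slope * X + intercept. To avoid rounding drift from the rounded slope/intercept, evaluate the equivalent form Y = mean_Y + SD_Y * (X - mean_X) / SD_X at full precision:
Y = 75.83 + 5.24 * (70 - 47.35) / 14.17
Y = 75.83 + 5.24 * 22.65 / 14.17
Y = 75.83 + 118.686 / 14.17
Y = 75.83 + 8.3759
Y = 84.2059

84.2059


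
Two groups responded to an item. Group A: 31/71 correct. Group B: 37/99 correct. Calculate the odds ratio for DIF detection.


Odds_A = 31/40 = 0.775
Odds_B = 37/62 = 0.5968
OR = Odds_A / Odds_B = 0.775 / 0.5968
Exactly, OR = (31 * 62) / (40 * 37) = 1922 / 1480
OR = 1.2986

1.2986


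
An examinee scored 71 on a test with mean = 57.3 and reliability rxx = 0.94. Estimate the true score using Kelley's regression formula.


T_est = rxx * X + (1 - rxx) * mean
T_est = 0.94 * 71 + 0.06 * 57.3
T_est = 66.74 + 3.438
T_est = 70.178

70.178


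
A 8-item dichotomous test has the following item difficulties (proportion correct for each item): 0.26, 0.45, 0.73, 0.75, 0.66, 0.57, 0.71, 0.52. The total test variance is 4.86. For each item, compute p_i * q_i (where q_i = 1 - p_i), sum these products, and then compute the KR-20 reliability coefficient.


For each item, compute p_i * q_i:
  Item 1: 0.26 * 0.74 = 0.1924
  Item 2: 0.45 * 0.55 = 0.2475
  Item 3: 0.73 * 0.27 = 0.1971
  Item 4: 0.75 * 0.25 = 0.1875
  Item 5: 0.66 * 0.34 = 0.2244
  Item 6: 0.57 * 0.43 = 0.2451
  Item 7: 0.71 * 0.29 = 0.2059
  Item 8: 0.52 * 0.48 = 0.2496
Sum(p_i * q_i) = 0.1924 + 0.2475 + 0.1971 + 0.1875 + 0.2244 + 0.2451 + 0.2059 + 0.2496 = 1.7495
KR-20 = (k/(k-1)) * (1 - Sum(p_i*q_i) / Var_total)
= (8/7) * (1 - 1.7495/4.86)
= 1.1429 * 0.64
KR-20 = 0.7315

0.7315


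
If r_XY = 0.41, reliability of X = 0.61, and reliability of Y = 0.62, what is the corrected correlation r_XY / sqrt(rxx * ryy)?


r_corrected = rxy / sqrt(rxx * ryy)
= 0.41 / sqrt(0.61 * 0.62)
= 0.41 / sqrt(0.3782)
= 0.41 / 0.61498
r_corrected = 0.6667

0.6667


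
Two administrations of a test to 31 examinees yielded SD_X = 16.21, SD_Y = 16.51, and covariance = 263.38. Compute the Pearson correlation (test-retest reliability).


r = cov(X,Y) / (SD_X * SD_Y)
r = 263.38 / (16.21 * 16.51)
r = 263.38 / 267.6271
r = 0.9841

0.9841


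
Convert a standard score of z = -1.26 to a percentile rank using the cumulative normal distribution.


CDF(z) = 0.5 * (1 + erf(z/sqrt(2)))
erf(-0.891) = -0.7923
CDF = 0.1038
Percentile rank = 0.1038 * 100 = 10.38

10.38


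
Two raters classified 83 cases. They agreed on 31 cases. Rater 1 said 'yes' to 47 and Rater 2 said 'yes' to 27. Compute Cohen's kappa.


P_o = 31/83 = 0.373494
P_e = (47*27 + 36*56) / 6889 = 0.476847
kappa = (P_o - P_e) / (1 - P_e)
kappa = (0.373494 - 0.476847) / (1 - 0.476847)
kappa = -0.1976

-0.1976


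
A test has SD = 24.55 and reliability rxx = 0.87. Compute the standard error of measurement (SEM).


SEM = SD * sqrt(1 - rxx)
SEM = 24.55 * sqrt(1 - 0.87)
SEM = 24.55 * sqrt(0.13) = 24.55 * 0.360555
SEM = 8.8516

8.8516


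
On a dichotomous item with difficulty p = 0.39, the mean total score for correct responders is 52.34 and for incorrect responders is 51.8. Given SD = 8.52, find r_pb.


q = 1 - p = 0.61
rpb = ((M1 - M0) / SD) * sqrt(p * q)
rpb = ((52.34 - 51.8) / 8.52) * sqrt(0.39 * 0.61)
rpb = 0.0309

0.0309


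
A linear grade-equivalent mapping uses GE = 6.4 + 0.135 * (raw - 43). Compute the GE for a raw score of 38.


raw - median = 38 - 43 = -5
slope * diff = 0.135 * -5 = -0.675
GE = 6.4 + -0.675
GE = 5.725

5.725


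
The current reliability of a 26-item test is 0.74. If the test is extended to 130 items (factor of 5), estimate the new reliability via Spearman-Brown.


r_new = (n * rxx) / (1 + (n-1) * rxx)
r_new = (5 * 0.74) / (1 + 4 * 0.74)
r_new = 3.7 / 3.96
r_new = 0.9343

0.9343


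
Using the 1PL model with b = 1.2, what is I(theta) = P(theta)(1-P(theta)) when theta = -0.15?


P = 1/(1+exp(-(-0.15-1.2))) = 0.2059
I = P*(1-P) = 0.2059 * 0.7941
I = 0.1635

0.1635


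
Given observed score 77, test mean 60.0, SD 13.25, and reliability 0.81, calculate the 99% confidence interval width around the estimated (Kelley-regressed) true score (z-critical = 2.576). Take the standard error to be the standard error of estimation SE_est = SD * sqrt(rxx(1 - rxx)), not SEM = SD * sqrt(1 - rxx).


True score estimate = 0.81*77 + 0.19*60.0 = 73.77
SE_est = SD * sqrt(rxx * (1 - rxx)) = 13.25 * sqrt(0.81 * 0.19) = 13.25 * sqrt(0.1539) = 5.197987
CI = T_est +/- z * SE_est, so width = 2 * z * SE_est = 2 * 2.576 * 5.197987
Width = 26.78

26.78


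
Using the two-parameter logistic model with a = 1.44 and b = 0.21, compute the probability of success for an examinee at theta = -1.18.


a*(theta - b) = 1.44 * (-1.18 - 0.21) = -2.0016
exp(--2.0016) = 7.4009
P = 1 / (1 + 7.4009)
P = 0.119

0.119


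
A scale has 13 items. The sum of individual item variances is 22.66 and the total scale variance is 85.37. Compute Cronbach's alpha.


alpha = (k/(k-1)) * (1 - sum(si^2)/s_total^2)
= (13/12) * (1 - 22.66/85.37)
alpha = 0.7958

0.7958


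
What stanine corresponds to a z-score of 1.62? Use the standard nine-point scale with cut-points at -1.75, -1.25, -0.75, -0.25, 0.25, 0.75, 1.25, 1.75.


Stanine boundaries: [-1.75, -1.25, -0.75, -0.25, 0.25, 0.75, 1.25, 1.75]
z = 1.62
Check each boundary:
  z >= -1.75 -> could be stanine 2
  z >= -1.25 -> could be stanine 3
  z >= -0.75 -> could be stanine 4
  z >= -0.25 -> could be stanine 5
  z >= 0.25 -> could be stanine 6
  z >= 0.75 -> could be stanine 7
  z >= 1.25 -> could be stanine 8
  z < 1.75
Highest qualifying boundary gives stanine = 8

8


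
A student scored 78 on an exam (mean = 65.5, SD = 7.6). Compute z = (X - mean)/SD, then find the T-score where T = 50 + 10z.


z = (X - mean) / SD = (78 - 65.5) / 7.6
z = 12.5 / 7.6
z = 1.6447
T-score = T = 50 + 10z
Carry z at full precision (z = 12.5 / 7.6) into the conversion:
T-score = 50 + 10 * (12.5 / 7.6) = 50 + 125 / 7.6
T-score = 50 + 16.4474
T-score = 66.4474

66.4474


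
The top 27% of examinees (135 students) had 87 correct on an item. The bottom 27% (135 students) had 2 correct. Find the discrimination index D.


p_upper = 87/135 = 0.6444
p_lower = 2/135 = 0.0148
D = 0.6444 - 0.0148 = 0.6296

0.6296


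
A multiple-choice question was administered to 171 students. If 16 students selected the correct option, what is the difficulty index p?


Item difficulty p = number correct / total examinees
p = 16 / 171
p = 0.0936

0.0936


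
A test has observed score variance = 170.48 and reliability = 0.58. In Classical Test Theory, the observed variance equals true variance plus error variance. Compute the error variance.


var_true = rxx * var_obs = 0.58 * 170.48 = 98.8784
var_error = var_obs - var_true
var_error = 170.48 - 98.8784
var_error = 71.6016

71.6016
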